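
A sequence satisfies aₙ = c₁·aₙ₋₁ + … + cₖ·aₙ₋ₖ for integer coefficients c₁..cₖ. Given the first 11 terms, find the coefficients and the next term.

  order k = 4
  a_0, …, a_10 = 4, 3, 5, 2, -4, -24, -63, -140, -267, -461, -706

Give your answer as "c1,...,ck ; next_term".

2,1,-3,-1 ; -932

  a_4 = 2·2 + 1·5 + -3·3 + -1·4 = -4
  a_5 = 2·-4 + 1·2 + -3·5 + -1·3 = -24
  a_6 = 2·-24 + 1·-4 + -3·2 + -1·5 = -63
  a_7 = 2·-63 + 1·-24 + -3·-4 + -1·2 = -140
  a_8 = 2·-140 + 1·-63 + -3·-24 + -1·-4 = -267
  a_9 = 2·-267 + 1·-140 + -3·-63 + -1·-24 = -461
  a_10 = 2·-461 + 1·-267 + -3·-140 + -1·-63 = -706
  a_11 = 2·-706 + 1·-461 + -3·-267 + -1·-140 = -932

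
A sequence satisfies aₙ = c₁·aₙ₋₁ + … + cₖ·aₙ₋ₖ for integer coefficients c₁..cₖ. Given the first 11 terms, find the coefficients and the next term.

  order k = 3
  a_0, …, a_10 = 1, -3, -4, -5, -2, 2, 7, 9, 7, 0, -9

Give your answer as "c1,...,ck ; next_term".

  a_3 = 1·-4 + 0·-3 + -1·1 = -5
  a_4 = 1·-5 + 0·-4 + -1·-3 = -2
  a_5 = 1·-2 + 0·-5 + -1·-4 = 2
  a_6 = 1·2 + 0·-2 + -1·-5 = 7
  a_7 = 1·7 + 0·2 + -1·-2 = 9
  a_8 = 1·9 + 0·7 + -1·2 = 7
  a_9 = 1·7 + 0·9 + -1·7 = 0
  a_10 = 1·0 + 0·7 + -1·9 = -9
  a_11 = 1·-9 + 0·0 + -1·7 = -16

1,0,-1 ; -16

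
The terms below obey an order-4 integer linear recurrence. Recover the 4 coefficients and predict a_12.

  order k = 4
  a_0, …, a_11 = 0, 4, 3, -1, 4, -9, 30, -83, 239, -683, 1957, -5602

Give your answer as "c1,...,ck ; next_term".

  a_4 = -2·-1 + 2·3 + -1·4 + 1·0 = 4
  a_5 = -2·4 + 2·-1 + -1·3 + 1·4 = -9
  a_6 = -2·-9 + 2·4 + -1·-1 + 1·3 = 30
  a_7 = -2·30 + 2·-9 + -1·4 + 1·-1 = -83
  a_8 = -2·-83 + 2·30 + -1·-9 + 1·4 = 239
  a_9 = -2·239 + 2·-83 + -1·30 + 1·-9 = -683
  a_10 = -2·-683 + 2·239 + -1·-83 + 1·30 = 1957
  a_11 = -2·1957 + 2·-683 + -1·239 + 1·-83 = -5602
  a_12 = -2·-5602 + 2·1957 + -1·-683 + 1·239 = 16040

-2,2,-1,1 ; 16040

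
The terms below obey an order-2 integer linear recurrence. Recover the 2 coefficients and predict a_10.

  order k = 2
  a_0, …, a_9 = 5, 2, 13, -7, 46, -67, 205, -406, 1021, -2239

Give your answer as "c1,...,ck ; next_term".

-1,3 ; 5302

  a_2 = -1·2 + 3·5 = 13
  a_3 = -1·13 + 3·2 = -7
  a_4 = -1·-7 + 3·13 = 46
  a_5 = -1·46 + 3·-7 = -67
  a_6 = -1·-67 + 3·46 = 205
  a_7 = -1·205 + 3·-67 = -406
  a_8 = -1·-406 + 3·205 = 1021
  a_9 = -1·1021 + 3·-406 = -2239
  a_10 = -1·-2239 + 3·1021 = 5302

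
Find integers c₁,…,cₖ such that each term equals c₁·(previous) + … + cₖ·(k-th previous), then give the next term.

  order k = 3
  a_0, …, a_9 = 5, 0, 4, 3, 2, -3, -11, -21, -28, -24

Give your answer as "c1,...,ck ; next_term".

  a_3 = 2·4 + -1·0 + -1·5 = 3
  a_4 = 2·3 + -1·4 + -1·0 = 2
  a_5 = 2·2 + -1·3 + -1·4 = -3
  a_6 = 2·-3 + -1·2 + -1·3 = -11
  a_7 = 2·-11 + -1·-3 + -1·2 = -21
  a_8 = 2·-21 + -1·-11 + -1·-3 = -28
  a_9 = 2·-28 + -1·-21 + -1·-11 = -24
  a_10 = 2·-24 + -1·-28 + -1·-21 = 1

2,-1,-1 ; 1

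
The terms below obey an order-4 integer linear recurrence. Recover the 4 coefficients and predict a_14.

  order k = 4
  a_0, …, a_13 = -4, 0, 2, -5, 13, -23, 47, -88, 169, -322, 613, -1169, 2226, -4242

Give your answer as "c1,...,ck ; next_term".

  a_4 = -1·-5 + 2·2 + 0·0 + -1·-4 = 13
  a_5 = -1·13 + 2·-5 + 0·2 + -1·0 = -23
  a_6 = -1·-23 + 2·13 + 0·-5 + -1·2 = 47
  a_7 = -1·47 + 2·-23 + 0·13 + -1·-5 = -88
  a_8 = -1·-88 + 2·47 + 0·-23 + -1·13 = 169
  a_9 = -1·169 + 2·-88 + 0·47 + -1·-23 = -322
  a_10 = -1·-322 + 2·169 + 0·-88 + -1·47 = 613
  a_11 = -1·613 + 2·-322 + 0·169 + -1·-88 = -1169
  a_12 = -1·-1169 + 2·613 + 0·-322 + -1·169 = 2226
  a_13 = -1·2226 + 2·-1169 + 0·613 + -1·-322 = -4242
  a_14 = -1·-4242 + 2·2226 + 0·-1169 + -1·613 = 8081

-1,2,0,-1 ; 8081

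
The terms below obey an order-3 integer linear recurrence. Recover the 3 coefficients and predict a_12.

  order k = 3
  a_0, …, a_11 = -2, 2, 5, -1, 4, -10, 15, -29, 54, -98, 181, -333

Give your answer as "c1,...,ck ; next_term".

  a_3 = -1·5 + 1·2 + -1·-2 = -1
  a_4 = -1·-1 + 1·5 + -1·2 = 4
  a_5 = -1·4 + 1·-1 + -1·5 = -10
  a_6 = -1·-10 + 1·4 + -1·-1 = 15
  a_7 = -1·15 + 1·-10 + -1·4 = -29
  a_8 = -1·-29 + 1·15 + -1·-10 = 54
  a_9 = -1·54 + 1·-29 + -1·15 = -98
  a_10 = -1·-98 + 1·54 + -1·-29 = 181
  a_11 = -1·181 + 1·-98 + -1·54 = -333
  a_12 = -1·-333 + 1·181 + -1·-98 = 612

-1,1,-1 ; 612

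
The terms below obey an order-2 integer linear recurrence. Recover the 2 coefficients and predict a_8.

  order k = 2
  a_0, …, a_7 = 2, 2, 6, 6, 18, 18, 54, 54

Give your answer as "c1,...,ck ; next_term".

  a_2 = 0·2 + 3·2 = 6
  a_3 = 0·6 + 3·2 = 6
  a_4 = 0·6 + 3·6 = 18
  a_5 = 0·18 + 3·6 = 18
  a_6 = 0·18 + 3·18 = 54
  a_7 = 0·54 + 3·18 = 54
  a_8 = 0·54 + 3·54 = 162

0,3 ; 162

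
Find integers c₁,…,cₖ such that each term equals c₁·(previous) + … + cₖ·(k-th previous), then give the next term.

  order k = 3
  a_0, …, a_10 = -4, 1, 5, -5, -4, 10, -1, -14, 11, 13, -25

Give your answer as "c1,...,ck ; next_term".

  a_3 = 0·5 + -1·1 + 1·-4 = -5
  a_4 = 0·-5 + -1·5 + 1·1 = -4
  a_5 = 0·-4 + -1·-5 + 1·5 = 10
  a_6 = 0·10 + -1·-4 + 1·-5 = -1
  a_7 = 0·-1 + -1·10 + 1·-4 = -14
  a_8 = 0·-14 + -1·-1 + 1·10 = 11
  a_9 = 0·11 + -1·-14 + 1·-1 = 13
  a_10 = 0·13 + -1·11 + 1·-14 = -25
  a_11 = 0·-25 + -1·13 + 1·11 = -2

0,-1,1 ; -2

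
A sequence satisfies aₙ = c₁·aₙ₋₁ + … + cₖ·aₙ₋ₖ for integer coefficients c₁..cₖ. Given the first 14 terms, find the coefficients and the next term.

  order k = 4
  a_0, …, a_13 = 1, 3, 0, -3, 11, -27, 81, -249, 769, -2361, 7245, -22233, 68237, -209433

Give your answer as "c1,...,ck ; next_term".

-3,0,0,2 ; 642789

  a_4 = -3·-3 + 0·0 + 0·3 + 2·1 = 11
  a_5 = -3·11 + 0·-3 + 0·0 + 2·3 = -27
  a_6 = -3·-27 + 0·11 + 0·-3 + 2·0 = 81
  a_7 = -3·81 + 0·-27 + 0·11 + 2·-3 = -249
  a_8 = -3·-249 + 0·81 + 0·-27 + 2·11 = 769
  a_9 = -3·769 + 0·-249 + 0·81 + 2·-27 = -2361
  a_10 = -3·-2361 + 0·769 + 0·-249 + 2·81 = 7245
  a_11 = -3·7245 + 0·-2361 + 0·769 + 2·-249 = -22233
  a_12 = -3·-22233 + 0·7245 + 0·-2361 + 2·769 = 68237
  a_13 = -3·68237 + 0·-22233 + 0·7245 + 2·-2361 = -209433
  a_14 = -3·-209433 + 0·68237 + 0·-22233 + 2·7245 = 642789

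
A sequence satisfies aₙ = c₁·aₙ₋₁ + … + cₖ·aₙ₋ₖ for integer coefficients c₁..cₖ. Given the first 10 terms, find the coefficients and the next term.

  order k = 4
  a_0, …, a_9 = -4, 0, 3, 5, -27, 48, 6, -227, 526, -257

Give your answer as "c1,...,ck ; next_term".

  a_4 = -2·5 + -3·3 + 3·0 + 2·-4 = -27
  a_5 = -2·-27 + -3·5 + 3·3 + 2·0 = 48
  a_6 = -2·48 + -3·-27 + 3·5 + 2·3 = 6
  a_7 = -2·6 + -3·48 + 3·-27 + 2·5 = -227
  a_8 = -2·-227 + -3·6 + 3·48 + 2·-27 = 526
  a_9 = -2·526 + -3·-227 + 3·6 + 2·48 = -257
  a_10 = -2·-257 + -3·526 + 3·-227 + 2·6 = -1733

-2,-3,3,2 ; -1733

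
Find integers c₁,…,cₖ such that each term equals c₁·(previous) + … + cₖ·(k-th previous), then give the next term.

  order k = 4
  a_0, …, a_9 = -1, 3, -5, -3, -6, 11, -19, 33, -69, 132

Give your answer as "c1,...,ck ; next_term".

-1,1,-1,1 ; -253

  a_4 = -1·-3 + 1·-5 + -1·3 + 1·-1 = -6
  a_5 = -1·-6 + 1·-3 + -1·-5 + 1·3 = 11
  a_6 = -1·11 + 1·-6 + -1·-3 + 1·-5 = -19
  a_7 = -1·-19 + 1·11 + -1·-6 + 1·-3 = 33
  a_8 = -1·33 + 1·-19 + -1·11 + 1·-6 = -69
  a_9 = -1·-69 + 1·33 + -1·-19 + 1·11 = 132
  a_10 = -1·132 + 1·-69 + -1·33 + 1·-19 = -253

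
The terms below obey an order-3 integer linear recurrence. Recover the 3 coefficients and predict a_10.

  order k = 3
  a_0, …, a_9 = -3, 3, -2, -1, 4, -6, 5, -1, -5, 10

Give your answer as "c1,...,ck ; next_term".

-1,0,1 ; -11

  a_3 = -1·-2 + 0·3 + 1·-3 = -1
  a_4 = -1·-1 + 0·-2 + 1·3 = 4
  a_5 = -1·4 + 0·-1 + 1·-2 = -6
  a_6 = -1·-6 + 0·4 + 1·-1 = 5
  a_7 = -1·5 + 0·-6 + 1·4 = -1
  a_8 = -1·-1 + 0·5 + 1·-6 = -5
  a_9 = -1·-5 + 0·-1 + 1·5 = 10
  a_10 = -1·10 + 0·-5 + 1·-1 = -11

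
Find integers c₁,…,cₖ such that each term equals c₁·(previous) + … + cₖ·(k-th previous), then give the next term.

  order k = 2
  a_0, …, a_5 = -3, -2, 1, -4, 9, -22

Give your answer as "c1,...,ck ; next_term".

  a_2 = -2·-2 + 1·-3 = 1
  a_3 = -2·1 + 1·-2 = -4
  a_4 = -2·-4 + 1·1 = 9
  a_5 = -2·9 + 1·-4 = -22
  a_6 = -2·-22 + 1·9 = 53

-2,1 ; 53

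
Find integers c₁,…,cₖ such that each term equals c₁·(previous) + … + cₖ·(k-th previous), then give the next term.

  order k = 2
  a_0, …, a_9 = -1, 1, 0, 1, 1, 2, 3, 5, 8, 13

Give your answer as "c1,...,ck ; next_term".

  a_2 = 1·1 + 1·-1 = 0
  a_3 = 1·0 + 1·1 = 1
  a_4 = 1·1 + 1·0 = 1
  a_5 = 1·1 + 1·1 = 2
  a_6 = 1·2 + 1·1 = 3
  a_7 = 1·3 + 1·2 = 5
  a_8 = 1·5 + 1·3 = 8
  a_9 = 1·8 + 1·5 = 13
  a_10 = 1·13 + 1·8 = 21

1,1 ; 21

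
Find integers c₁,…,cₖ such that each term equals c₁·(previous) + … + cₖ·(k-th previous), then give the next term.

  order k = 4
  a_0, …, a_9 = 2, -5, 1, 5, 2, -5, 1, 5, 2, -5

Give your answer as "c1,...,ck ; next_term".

0,0,0,1 ; 1

  a_4 = 0·5 + 0·1 + 0·-5 + 1·2 = 2
  a_5 = 0·2 + 0·5 + 0·1 + 1·-5 = -5
  a_6 = 0·-5 + 0·2 + 0·5 + 1·1 = 1
  a_7 = 0·1 + 0·-5 + 0·2 + 1·5 = 5
  a_8 = 0·5 + 0·1 + 0·-5 + 1·2 = 2
  a_9 = 0·2 + 0·5 + 0·1 + 1·-5 = -5
  a_10 = 0·-5 + 0·2 + 0·5 + 1·1 = 1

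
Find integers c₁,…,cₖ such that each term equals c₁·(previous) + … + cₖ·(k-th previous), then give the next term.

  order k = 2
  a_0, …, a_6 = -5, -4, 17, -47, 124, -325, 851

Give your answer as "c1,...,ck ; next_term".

-3,-1 ; -2228

  a_2 = -3·-4 + -1·-5 = 17
  a_3 = -3·17 + -1·-4 = -47
  a_4 = -3·-47 + -1·17 = 124
  a_5 = -3·124 + -1·-47 = -325
  a_6 = -3·-325 + -1·124 = 851
  a_7 = -3·851 + -1·-325 = -2228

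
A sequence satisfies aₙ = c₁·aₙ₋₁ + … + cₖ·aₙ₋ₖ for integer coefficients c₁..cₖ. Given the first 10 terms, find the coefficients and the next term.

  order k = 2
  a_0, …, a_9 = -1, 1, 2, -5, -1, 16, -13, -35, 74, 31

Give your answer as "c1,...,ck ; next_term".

  a_2 = -1·1 + -3·-1 = 2
  a_3 = -1·2 + -3·1 = -5
  a_4 = -1·-5 + -3·2 = -1
  a_5 = -1·-1 + -3·-5 = 16
  a_6 = -1·16 + -3·-1 = -13
  a_7 = -1·-13 + -3·16 = -35
  a_8 = -1·-35 + -3·-13 = 74
  a_9 = -1·74 + -3·-35 = 31
  a_10 = -1·31 + -3·74 = -253

-1,-3 ; -253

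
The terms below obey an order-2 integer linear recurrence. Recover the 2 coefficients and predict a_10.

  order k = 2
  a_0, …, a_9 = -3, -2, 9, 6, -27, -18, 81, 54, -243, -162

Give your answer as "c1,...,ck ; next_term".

  a_2 = 0·-2 + -3·-3 = 9
  a_3 = 0·9 + -3·-2 = 6
  a_4 = 0·6 + -3·9 = -27
  a_5 = 0·-27 + -3·6 = -18
  a_6 = 0·-18 + -3·-27 = 81
  a_7 = 0·81 + -3·-18 = 54
  a_8 = 0·54 + -3·81 = -243
  a_9 = 0·-243 + -3·54 = -162
  a_10 = 0·-162 + -3·-243 = 729

0,-3 ; 729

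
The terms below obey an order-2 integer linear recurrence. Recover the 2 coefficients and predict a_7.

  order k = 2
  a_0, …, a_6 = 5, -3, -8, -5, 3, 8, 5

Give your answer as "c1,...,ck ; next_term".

  a_2 = 1·-3 + -1·5 = -8
  a_3 = 1·-8 + -1·-3 = -5
  a_4 = 1·-5 + -1·-8 = 3
  a_5 = 1·3 + -1·-5 = 8
  a_6 = 1·8 + -1·3 = 5
  a_7 = 1·5 + -1·8 = -3

1,-1 ; -3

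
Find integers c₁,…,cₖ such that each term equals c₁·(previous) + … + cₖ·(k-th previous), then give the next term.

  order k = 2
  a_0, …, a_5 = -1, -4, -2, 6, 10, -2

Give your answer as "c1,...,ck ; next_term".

1,-2 ; -22

  a_2 = 1·-4 + -2·-1 = -2
  a_3 = 1·-2 + -2·-4 = 6
  a_4 = 1·6 + -2·-2 = 10
  a_5 = 1·10 + -2·6 = -2
  a_6 = 1·-2 + -2·10 = -22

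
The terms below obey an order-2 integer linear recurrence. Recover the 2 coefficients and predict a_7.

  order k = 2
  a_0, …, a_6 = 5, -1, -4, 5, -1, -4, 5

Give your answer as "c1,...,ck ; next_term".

-1,-1 ; -1

  a_2 = -1·-1 + -1·5 = -4
  a_3 = -1·-4 + -1·-1 = 5
  a_4 = -1·5 + -1·-4 = -1
  a_5 = -1·-1 + -1·5 = -4
  a_6 = -1·-4 + -1·-1 = 5
  a_7 = -1·5 + -1·-4 = -1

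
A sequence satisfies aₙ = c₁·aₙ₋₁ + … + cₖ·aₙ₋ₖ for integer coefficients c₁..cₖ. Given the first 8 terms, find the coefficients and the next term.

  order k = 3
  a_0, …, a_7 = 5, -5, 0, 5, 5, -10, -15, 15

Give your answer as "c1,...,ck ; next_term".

  a_3 = 0·0 + -2·-5 + -1·5 = 5
  a_4 = 0·5 + -2·0 + -1·-5 = 5
  a_5 = 0·5 + -2·5 + -1·0 = -10
  a_6 = 0·-10 + -2·5 + -1·5 = -15
  a_7 = 0·-15 + -2·-10 + -1·5 = 15
  a_8 = 0·15 + -2·-15 + -1·-10 = 40

0,-2,-1 ; 40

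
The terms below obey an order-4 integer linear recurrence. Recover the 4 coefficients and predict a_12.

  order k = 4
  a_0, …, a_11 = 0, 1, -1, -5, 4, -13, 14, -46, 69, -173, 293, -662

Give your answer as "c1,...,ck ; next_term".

  a_4 = -1·-5 + 2·-1 + 1·1 + 2·0 = 4
  a_5 = -1·4 + 2·-5 + 1·-1 + 2·1 = -13
  a_6 = -1·-13 + 2·4 + 1·-5 + 2·-1 = 14
  a_7 = -1·14 + 2·-13 + 1·4 + 2·-5 = -46
  a_8 = -1·-46 + 2·14 + 1·-13 + 2·4 = 69
  a_9 = -1·69 + 2·-46 + 1·14 + 2·-13 = -173
  a_10 = -1·-173 + 2·69 + 1·-46 + 2·14 = 293
  a_11 = -1·293 + 2·-173 + 1·69 + 2·-46 = -662
  a_12 = -1·-662 + 2·293 + 1·-173 + 2·69 = 1213

-1,2,1,2 ; 1213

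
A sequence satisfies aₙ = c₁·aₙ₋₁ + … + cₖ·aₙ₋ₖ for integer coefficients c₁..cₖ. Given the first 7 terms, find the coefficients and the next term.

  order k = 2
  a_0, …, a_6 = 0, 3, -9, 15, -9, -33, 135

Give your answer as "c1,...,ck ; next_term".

  a_2 = -3·3 + -4·0 = -9
  a_3 = -3·-9 + -4·3 = 15
  a_4 = -3·15 + -4·-9 = -9
  a_5 = -3·-9 + -4·15 = -33
  a_6 = -3·-33 + -4·-9 = 135
  a_7 = -3·135 + -4·-33 = -273

-3,-4 ; -273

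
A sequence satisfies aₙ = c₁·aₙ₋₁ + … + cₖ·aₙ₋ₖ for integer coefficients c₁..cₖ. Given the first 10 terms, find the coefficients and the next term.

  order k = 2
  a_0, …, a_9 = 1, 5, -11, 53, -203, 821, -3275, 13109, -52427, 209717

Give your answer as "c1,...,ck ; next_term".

  a_2 = -3·5 + 4·1 = -11
  a_3 = -3·-11 + 4·5 = 53
  a_4 = -3·53 + 4·-11 = -203
  a_5 = -3·-203 + 4·53 = 821
  a_6 = -3·821 + 4·-203 = -3275
  a_7 = -3·-3275 + 4·821 = 13109
  a_8 = -3·13109 + 4·-3275 = -52427
  a_9 = -3·-52427 + 4·13109 = 209717
  a_10 = -3·209717 + 4·-52427 = -838859

-3,4 ; -838859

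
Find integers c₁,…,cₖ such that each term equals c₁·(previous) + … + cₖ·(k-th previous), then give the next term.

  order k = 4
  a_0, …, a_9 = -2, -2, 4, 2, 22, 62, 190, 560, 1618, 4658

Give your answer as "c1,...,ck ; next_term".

3,1,-3,-3 ; 13342

  a_4 = 3·2 + 1·4 + -3·-2 + -3·-2 = 22
  a_5 = 3·22 + 1·2 + -3·4 + -3·-2 = 62
  a_6 = 3·62 + 1·22 + -3·2 + -3·4 = 190
  a_7 = 3·190 + 1·62 + -3·22 + -3·2 = 560
  a_8 = 3·560 + 1·190 + -3·62 + -3·22 = 1618
  a_9 = 3·1618 + 1·560 + -3·190 + -3·62 = 4658
  a_10 = 3·4658 + 1·1618 + -3·560 + -3·190 = 13342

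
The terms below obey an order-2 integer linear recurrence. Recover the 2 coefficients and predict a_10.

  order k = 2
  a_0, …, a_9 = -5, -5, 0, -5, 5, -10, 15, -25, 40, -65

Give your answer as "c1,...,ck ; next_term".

-1,1 ; 105

  a_2 = -1·-5 + 1·-5 = 0
  a_3 = -1·0 + 1·-5 = -5
  a_4 = -1·-5 + 1·0 = 5
  a_5 = -1·5 + 1·-5 = -10
  a_6 = -1·-10 + 1·5 = 15
  a_7 = -1·15 + 1·-10 = -25
  a_8 = -1·-25 + 1·15 = 40
  a_9 = -1·40 + 1·-25 = -65
  a_10 = -1·-65 + 1·40 = 105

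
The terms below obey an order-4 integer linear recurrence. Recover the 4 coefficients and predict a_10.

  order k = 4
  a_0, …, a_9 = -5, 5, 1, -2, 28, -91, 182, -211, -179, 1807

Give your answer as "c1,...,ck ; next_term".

  a_4 = -3·-2 + -3·1 + 2·5 + -3·-5 = 28
  a_5 = -3·28 + -3·-2 + 2·1 + -3·5 = -91
  a_6 = -3·-91 + -3·28 + 2·-2 + -3·1 = 182
  a_7 = -3·182 + -3·-91 + 2·28 + -3·-2 = -211
  a_8 = -3·-211 + -3·182 + 2·-91 + -3·28 = -179
  a_9 = -3·-179 + -3·-211 + 2·182 + -3·-91 = 1807
  a_10 = -3·1807 + -3·-179 + 2·-211 + -3·182 = -5852

-3,-3,2,-3 ; -5852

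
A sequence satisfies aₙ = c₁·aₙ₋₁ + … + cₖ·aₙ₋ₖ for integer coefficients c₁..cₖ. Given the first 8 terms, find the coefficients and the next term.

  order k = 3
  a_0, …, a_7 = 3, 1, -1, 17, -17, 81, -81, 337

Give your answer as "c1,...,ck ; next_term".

-1,4,4 ; -337

  a_3 = -1·-1 + 4·1 + 4·3 = 17
  a_4 = -1·17 + 4·-1 + 4·1 = -17
  a_5 = -1·-17 + 4·17 + 4·-1 = 81
  a_6 = -1·81 + 4·-17 + 4·17 = -81
  a_7 = -1·-81 + 4·81 + 4·-17 = 337
  a_8 = -1·337 + 4·-81 + 4·81 = -337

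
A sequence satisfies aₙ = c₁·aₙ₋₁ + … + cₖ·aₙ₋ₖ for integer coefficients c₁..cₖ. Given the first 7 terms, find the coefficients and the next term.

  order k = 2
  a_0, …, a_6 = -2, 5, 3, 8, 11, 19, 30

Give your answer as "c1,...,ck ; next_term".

1,1 ; 49

  a_2 = 1·5 + 1·-2 = 3
  a_3 = 1·3 + 1·5 = 8
  a_4 = 1·8 + 1·3 = 11
  a_5 = 1·11 + 1·8 = 19
  a_6 = 1·19 + 1·11 = 30
  a_7 = 1·30 + 1·19 = 49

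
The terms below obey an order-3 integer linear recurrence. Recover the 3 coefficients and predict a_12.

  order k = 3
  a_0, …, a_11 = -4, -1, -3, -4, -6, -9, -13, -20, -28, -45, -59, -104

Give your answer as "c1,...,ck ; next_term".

  a_3 = -1·-3 + 3·-1 + 1·-4 = -4
  a_4 = -1·-4 + 3·-3 + 1·-1 = -6
  a_5 = -1·-6 + 3·-4 + 1·-3 = -9
  a_6 = -1·-9 + 3·-6 + 1·-4 = -13
  a_7 = -1·-13 + 3·-9 + 1·-6 = -20
  a_8 = -1·-20 + 3·-13 + 1·-9 = -28
  a_9 = -1·-28 + 3·-20 + 1·-13 = -45
  a_10 = -1·-45 + 3·-28 + 1·-20 = -59
  a_11 = -1·-59 + 3·-45 + 1·-28 = -104
  a_12 = -1·-104 + 3·-59 + 1·-45 = -118

-1,3,1 ; -118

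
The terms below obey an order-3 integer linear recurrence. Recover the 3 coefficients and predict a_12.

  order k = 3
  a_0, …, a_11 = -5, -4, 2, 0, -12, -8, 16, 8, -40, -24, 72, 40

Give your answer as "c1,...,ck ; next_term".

1,-2,2 ; -152

  a_3 = 1·2 + -2·-4 + 2·-5 = 0
  a_4 = 1·0 + -2·2 + 2·-4 = -12
  a_5 = 1·-12 + -2·0 + 2·2 = -8
  a_6 = 1·-8 + -2·-12 + 2·0 = 16
  a_7 = 1·16 + -2·-8 + 2·-12 = 8
  a_8 = 1·8 + -2·16 + 2·-8 = -40
  a_9 = 1·-40 + -2·8 + 2·16 = -24
  a_10 = 1·-24 + -2·-40 + 2·8 = 72
  a_11 = 1·72 + -2·-24 + 2·-40 = 40
  a_12 = 1·40 + -2·72 + 2·-24 = -152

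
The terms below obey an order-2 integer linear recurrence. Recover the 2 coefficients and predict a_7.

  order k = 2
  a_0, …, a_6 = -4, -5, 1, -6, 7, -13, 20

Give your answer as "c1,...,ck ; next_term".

-1,1 ; -33

  a_2 = -1·-5 + 1·-4 = 1
  a_3 = -1·1 + 1·-5 = -6
  a_4 = -1·-6 + 1·1 = 7
  a_5 = -1·7 + 1·-6 = -13
  a_6 = -1·-13 + 1·7 = 20
  a_7 = -1·20 + 1·-13 = -33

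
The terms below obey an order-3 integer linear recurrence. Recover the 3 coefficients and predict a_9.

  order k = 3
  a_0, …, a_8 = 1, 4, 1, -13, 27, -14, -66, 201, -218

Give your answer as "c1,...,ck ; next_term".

  a_3 = -2·1 + -3·4 + 1·1 = -13
  a_4 = -2·-13 + -3·1 + 1·4 = 27
  a_5 = -2·27 + -3·-13 + 1·1 = -14
  a_6 = -2·-14 + -3·27 + 1·-13 = -66
  a_7 = -2·-66 + -3·-14 + 1·27 = 201
  a_8 = -2·201 + -3·-66 + 1·-14 = -218
  a_9 = -2·-218 + -3·201 + 1·-66 = -233

-2,-3,1 ; -233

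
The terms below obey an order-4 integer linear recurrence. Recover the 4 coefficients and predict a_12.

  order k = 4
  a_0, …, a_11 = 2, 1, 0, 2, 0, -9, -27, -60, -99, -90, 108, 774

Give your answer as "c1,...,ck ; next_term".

  a_4 = 3·2 + -3·0 + 0·1 + -3·2 = 0
  a_5 = 3·0 + -3·2 + 0·0 + -3·1 = -9
  a_6 = 3·-9 + -3·0 + 0·2 + -3·0 = -27
  a_7 = 3·-27 + -3·-9 + 0·0 + -3·2 = -60
  a_8 = 3·-60 + -3·-27 + 0·-9 + -3·0 = -99
  a_9 = 3·-99 + -3·-60 + 0·-27 + -3·-9 = -90
  a_10 = 3·-90 + -3·-99 + 0·-60 + -3·-27 = 108
  a_11 = 3·108 + -3·-90 + 0·-99 + -3·-60 = 774
  a_12 = 3·774 + -3·108 + 0·-90 + -3·-99 = 2295

3,-3,0,-3 ; 2295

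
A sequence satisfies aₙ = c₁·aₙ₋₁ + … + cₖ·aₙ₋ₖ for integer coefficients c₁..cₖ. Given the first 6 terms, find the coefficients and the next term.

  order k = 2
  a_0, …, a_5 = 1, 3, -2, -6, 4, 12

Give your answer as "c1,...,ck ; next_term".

  a_2 = 0·3 + -2·1 = -2
  a_3 = 0·-2 + -2·3 = -6
  a_4 = 0·-6 + -2·-2 = 4
  a_5 = 0·4 + -2·-6 = 12
  a_6 = 0·12 + -2·4 = -8

0,-2 ; -8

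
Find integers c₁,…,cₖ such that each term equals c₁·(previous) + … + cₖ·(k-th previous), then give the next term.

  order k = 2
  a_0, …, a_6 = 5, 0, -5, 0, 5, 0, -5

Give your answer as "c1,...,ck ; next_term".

0,-1 ; 0

  a_2 = 0·0 + -1·5 = -5
  a_3 = 0·-5 + -1·0 = 0
  a_4 = 0·0 + -1·-5 = 5
  a_5 = 0·5 + -1·0 = 0
  a_6 = 0·0 + -1·5 = -5
  a_7 = 0·-5 + -1·0 = 0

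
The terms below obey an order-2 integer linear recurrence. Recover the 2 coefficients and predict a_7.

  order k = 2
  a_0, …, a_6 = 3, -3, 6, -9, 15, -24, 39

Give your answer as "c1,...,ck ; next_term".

  a_2 = -1·-3 + 1·3 = 6
  a_3 = -1·6 + 1·-3 = -9
  a_4 = -1·-9 + 1·6 = 15
  a_5 = -1·15 + 1·-9 = -24
  a_6 = -1·-24 + 1·15 = 39
  a_7 = -1·39 + 1·-24 = -63

-1,1 ; -63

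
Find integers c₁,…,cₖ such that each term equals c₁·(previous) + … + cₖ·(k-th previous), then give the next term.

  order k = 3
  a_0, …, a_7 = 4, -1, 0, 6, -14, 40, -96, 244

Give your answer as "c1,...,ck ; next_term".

-2,2,2 ; -600

  a_3 = -2·0 + 2·-1 + 2·4 = 6
  a_4 = -2·6 + 2·0 + 2·-1 = -14
  a_5 = -2·-14 + 2·6 + 2·0 = 40
  a_6 = -2·40 + 2·-14 + 2·6 = -96
  a_7 = -2·-96 + 2·40 + 2·-14 = 244
  a_8 = -2·244 + 2·-96 + 2·40 = -600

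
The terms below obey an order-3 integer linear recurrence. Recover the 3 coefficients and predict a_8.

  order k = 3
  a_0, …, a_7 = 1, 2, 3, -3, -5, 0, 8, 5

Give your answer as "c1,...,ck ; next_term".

0,-1,-1 ; -8

  a_3 = 0·3 + -1·2 + -1·1 = -3
  a_4 = 0·-3 + -1·3 + -1·2 = -5
  a_5 = 0·-5 + -1·-3 + -1·3 = 0
  a_6 = 0·0 + -1·-5 + -1·-3 = 8
  a_7 = 0·8 + -1·0 + -1·-5 = 5
  a_8 = 0·5 + -1·8 + -1·0 = -8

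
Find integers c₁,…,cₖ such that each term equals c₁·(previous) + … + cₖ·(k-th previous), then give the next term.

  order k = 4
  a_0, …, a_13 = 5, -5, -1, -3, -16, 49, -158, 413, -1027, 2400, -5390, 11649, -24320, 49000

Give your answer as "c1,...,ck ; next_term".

-3,0,4,-1 ; -95014

  a_4 = -3·-3 + 0·-1 + 4·-5 + -1·5 = -16
  a_5 = -3·-16 + 0·-3 + 4·-1 + -1·-5 = 49
  a_6 = -3·49 + 0·-16 + 4·-3 + -1·-1 = -158
  a_7 = -3·-158 + 0·49 + 4·-16 + -1·-3 = 413
  a_8 = -3·413 + 0·-158 + 4·49 + -1·-16 = -1027
  a_9 = -3·-1027 + 0·413 + 4·-158 + -1·49 = 2400
  a_10 = -3·2400 + 0·-1027 + 4·413 + -1·-158 = -5390
  a_11 = -3·-5390 + 0·2400 + 4·-1027 + -1·413 = 11649
  a_12 = -3·11649 + 0·-5390 + 4·2400 + -1·-1027 = -24320
  a_13 = -3·-24320 + 0·11649 + 4·-5390 + -1·2400 = 49000
  a_14 = -3·49000 + 0·-24320 + 4·11649 + -1·-5390 = -95014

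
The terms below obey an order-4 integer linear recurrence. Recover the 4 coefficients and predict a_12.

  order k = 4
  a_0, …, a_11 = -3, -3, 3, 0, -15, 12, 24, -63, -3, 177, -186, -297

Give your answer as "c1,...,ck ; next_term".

  a_4 = -1·0 + -2·3 + 1·-3 + 2·-3 = -15
  a_5 = -1·-15 + -2·0 + 1·3 + 2·-3 = 12
  a_6 = -1·12 + -2·-15 + 1·0 + 2·3 = 24
  a_7 = -1·24 + -2·12 + 1·-15 + 2·0 = -63
  a_8 = -1·-63 + -2·24 + 1·12 + 2·-15 = -3
  a_9 = -1·-3 + -2·-63 + 1·24 + 2·12 = 177
  a_10 = -1·177 + -2·-3 + 1·-63 + 2·24 = -186
  a_11 = -1·-186 + -2·177 + 1·-3 + 2·-63 = -297
  a_12 = -1·-297 + -2·-186 + 1·177 + 2·-3 = 840

-1,-2,1,2 ; 840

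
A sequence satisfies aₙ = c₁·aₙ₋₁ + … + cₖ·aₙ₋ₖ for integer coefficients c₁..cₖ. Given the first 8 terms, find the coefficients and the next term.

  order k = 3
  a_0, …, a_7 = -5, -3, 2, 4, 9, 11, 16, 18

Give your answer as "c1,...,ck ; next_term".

1,1,-1 ; 23

  a_3 = 1·2 + 1·-3 + -1·-5 = 4
  a_4 = 1·4 + 1·2 + -1·-3 = 9
  a_5 = 1·9 + 1·4 + -1·2 = 11
  a_6 = 1·11 + 1·9 + -1·4 = 16
  a_7 = 1·16 + 1·11 + -1·9 = 18
  a_8 = 1·18 + 1·16 + -1·11 = 23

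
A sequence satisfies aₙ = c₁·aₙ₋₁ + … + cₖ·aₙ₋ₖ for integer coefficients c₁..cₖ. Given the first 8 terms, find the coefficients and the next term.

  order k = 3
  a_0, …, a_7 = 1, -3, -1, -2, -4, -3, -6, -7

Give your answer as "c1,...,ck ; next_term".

  a_3 = 0·-1 + 1·-3 + 1·1 = -2
  a_4 = 0·-2 + 1·-1 + 1·-3 = -4
  a_5 = 0·-4 + 1·-2 + 1·-1 = -3
  a_6 = 0·-3 + 1·-4 + 1·-2 = -6
  a_7 = 0·-6 + 1·-3 + 1·-4 = -7
  a_8 = 0·-7 + 1·-6 + 1·-3 = -9

0,1,1 ; -9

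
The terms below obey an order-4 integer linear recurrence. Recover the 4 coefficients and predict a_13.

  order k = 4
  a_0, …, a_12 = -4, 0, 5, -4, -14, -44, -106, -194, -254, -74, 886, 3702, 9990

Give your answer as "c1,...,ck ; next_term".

3,-2,-2,-2 ; 20942

  a_4 = 3·-4 + -2·5 + -2·0 + -2·-4 = -14
  a_5 = 3·-14 + -2·-4 + -2·5 + -2·0 = -44
  a_6 = 3·-44 + -2·-14 + -2·-4 + -2·5 = -106
  a_7 = 3·-106 + -2·-44 + -2·-14 + -2·-4 = -194
  a_8 = 3·-194 + -2·-106 + -2·-44 + -2·-14 = -254
  a_9 = 3·-254 + -2·-194 + -2·-106 + -2·-44 = -74
  a_10 = 3·-74 + -2·-254 + -2·-194 + -2·-106 = 886
  a_11 = 3·886 + -2·-74 + -2·-254 + -2·-194 = 3702
  a_12 = 3·3702 + -2·886 + -2·-74 + -2·-254 = 9990
  a_13 = 3·9990 + -2·3702 + -2·886 + -2·-74 = 20942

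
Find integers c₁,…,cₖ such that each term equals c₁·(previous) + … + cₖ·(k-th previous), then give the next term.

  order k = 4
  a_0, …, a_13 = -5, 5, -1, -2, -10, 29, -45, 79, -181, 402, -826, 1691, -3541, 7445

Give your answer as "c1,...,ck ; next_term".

-2,-1,-2,1 ; -15557

  a_4 = -2·-2 + -1·-1 + -2·5 + 1·-5 = -10
  a_5 = -2·-10 + -1·-2 + -2·-1 + 1·5 = 29
  a_6 = -2·29 + -1·-10 + -2·-2 + 1·-1 = -45
  a_7 = -2·-45 + -1·29 + -2·-10 + 1·-2 = 79
  a_8 = -2·79 + -1·-45 + -2·29 + 1·-10 = -181
  a_9 = -2·-181 + -1·79 + -2·-45 + 1·29 = 402
  a_10 = -2·402 + -1·-181 + -2·79 + 1·-45 = -826
  a_11 = -2·-826 + -1·402 + -2·-181 + 1·79 = 1691
  a_12 = -2·1691 + -1·-826 + -2·402 + 1·-181 = -3541
  a_13 = -2·-3541 + -1·1691 + -2·-826 + 1·402 = 7445
  a_14 = -2·7445 + -1·-3541 + -2·1691 + 1·-826 = -15557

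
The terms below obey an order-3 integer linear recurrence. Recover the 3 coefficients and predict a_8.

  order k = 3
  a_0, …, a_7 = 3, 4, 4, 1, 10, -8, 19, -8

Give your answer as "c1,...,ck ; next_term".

-2,0,3 ; -8

  a_3 = -2·4 + 0·4 + 3·3 = 1
  a_4 = -2·1 + 0·4 + 3·4 = 10
  a_5 = -2·10 + 0·1 + 3·4 = -8
  a_6 = -2·-8 + 0·10 + 3·1 = 19
  a_7 = -2·19 + 0·-8 + 3·10 = -8
  a_8 = -2·-8 + 0·19 + 3·-8 = -8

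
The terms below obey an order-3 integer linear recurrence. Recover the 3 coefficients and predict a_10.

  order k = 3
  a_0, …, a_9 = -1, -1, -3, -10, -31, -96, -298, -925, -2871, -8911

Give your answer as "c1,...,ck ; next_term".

3,0,1 ; -27658

  a_3 = 3·-3 + 0·-1 + 1·-1 = -10
  a_4 = 3·-10 + 0·-3 + 1·-1 = -31
  a_5 = 3·-31 + 0·-10 + 1·-3 = -96
  a_6 = 3·-96 + 0·-31 + 1·-10 = -298
  a_7 = 3·-298 + 0·-96 + 1·-31 = -925
  a_8 = 3·-925 + 0·-298 + 1·-96 = -2871
  a_9 = 3·-2871 + 0·-925 + 1·-298 = -8911
  a_10 = 3·-8911 + 0·-2871 + 1·-925 = -27658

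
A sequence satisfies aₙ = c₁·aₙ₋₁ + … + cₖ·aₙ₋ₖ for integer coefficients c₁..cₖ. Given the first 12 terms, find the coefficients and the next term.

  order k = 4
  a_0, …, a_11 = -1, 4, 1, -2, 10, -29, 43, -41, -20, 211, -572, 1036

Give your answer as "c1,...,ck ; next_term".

  a_4 = -2·-2 + -1·1 + 1·4 + -3·-1 = 10
  a_5 = -2·10 + -1·-2 + 1·1 + -3·4 = -29
  a_6 = -2·-29 + -1·10 + 1·-2 + -3·1 = 43
  a_7 = -2·43 + -1·-29 + 1·10 + -3·-2 = -41
  a_8 = -2·-41 + -1·43 + 1·-29 + -3·10 = -20
  a_9 = -2·-20 + -1·-41 + 1·43 + -3·-29 = 211
  a_10 = -2·211 + -1·-20 + 1·-41 + -3·43 = -572
  a_11 = -2·-572 + -1·211 + 1·-20 + -3·-41 = 1036
  a_12 = -2·1036 + -1·-572 + 1·211 + -3·-20 = -1229

-2,-1,1,-3 ; -1229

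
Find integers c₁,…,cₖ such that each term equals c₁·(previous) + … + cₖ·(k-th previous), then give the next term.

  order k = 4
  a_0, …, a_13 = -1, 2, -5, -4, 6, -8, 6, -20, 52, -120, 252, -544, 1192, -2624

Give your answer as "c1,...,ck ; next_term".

-2,0,0,2 ; 5752

  a_4 = -2·-4 + 0·-5 + 0·2 + 2·-1 = 6
  a_5 = -2·6 + 0·-4 + 0·-5 + 2·2 = -8
  a_6 = -2·-8 + 0·6 + 0·-4 + 2·-5 = 6
  a_7 = -2·6 + 0·-8 + 0·6 + 2·-4 = -20
  a_8 = -2·-20 + 0·6 + 0·-8 + 2·6 = 52
  a_9 = -2·52 + 0·-20 + 0·6 + 2·-8 = -120
  a_10 = -2·-120 + 0·52 + 0·-20 + 2·6 = 252
  a_11 = -2·252 + 0·-120 + 0·52 + 2·-20 = -544
  a_12 = -2·-544 + 0·252 + 0·-120 + 2·52 = 1192
  a_13 = -2·1192 + 0·-544 + 0·252 + 2·-120 = -2624
  a_14 = -2·-2624 + 0·1192 + 0·-544 + 2·252 = 5752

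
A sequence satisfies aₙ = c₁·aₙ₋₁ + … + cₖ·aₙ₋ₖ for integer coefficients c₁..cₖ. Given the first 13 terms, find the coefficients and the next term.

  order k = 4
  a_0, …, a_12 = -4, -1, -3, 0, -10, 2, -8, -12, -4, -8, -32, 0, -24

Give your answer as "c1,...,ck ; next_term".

  a_4 = -1·0 + 0·-3 + 2·-1 + 2·-4 = -10
  a_5 = -1·-10 + 0·0 + 2·-3 + 2·-1 = 2
  a_6 = -1·2 + 0·-10 + 2·0 + 2·-3 = -8
  a_7 = -1·-8 + 0·2 + 2·-10 + 2·0 = -12
  a_8 = -1·-12 + 0·-8 + 2·2 + 2·-10 = -4
  a_9 = -1·-4 + 0·-12 + 2·-8 + 2·2 = -8
  a_10 = -1·-8 + 0·-4 + 2·-12 + 2·-8 = -32
  a_11 = -1·-32 + 0·-8 + 2·-4 + 2·-12 = 0
  a_12 = -1·0 + 0·-32 + 2·-8 + 2·-4 = -24
  a_13 = -1·-24 + 0·0 + 2·-32 + 2·-8 = -56

-1,0,2,2 ; -56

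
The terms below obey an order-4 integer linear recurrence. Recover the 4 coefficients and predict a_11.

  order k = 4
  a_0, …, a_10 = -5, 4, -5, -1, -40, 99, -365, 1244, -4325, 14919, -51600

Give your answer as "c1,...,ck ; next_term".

-2,4,-3,2 ; 178339

  a_4 = -2·-1 + 4·-5 + -3·4 + 2·-5 = -40
  a_5 = -2·-40 + 4·-1 + -3·-5 + 2·4 = 99
  a_6 = -2·99 + 4·-40 + -3·-1 + 2·-5 = -365
  a_7 = -2·-365 + 4·99 + -3·-40 + 2·-1 = 1244
  a_8 = -2·1244 + 4·-365 + -3·99 + 2·-40 = -4325
  a_9 = -2·-4325 + 4·1244 + -3·-365 + 2·99 = 14919
  a_10 = -2·14919 + 4·-4325 + -3·1244 + 2·-365 = -51600
  a_11 = -2·-51600 + 4·14919 + -3·-4325 + 2·1244 = 178339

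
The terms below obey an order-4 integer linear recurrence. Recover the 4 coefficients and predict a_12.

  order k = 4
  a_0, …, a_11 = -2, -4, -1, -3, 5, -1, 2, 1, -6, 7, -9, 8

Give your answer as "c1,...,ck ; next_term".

  a_4 = -1·-3 + 0·-1 + 0·-4 + -1·-2 = 5
  a_5 = -1·5 + 0·-3 + 0·-1 + -1·-4 = -1
  a_6 = -1·-1 + 0·5 + 0·-3 + -1·-1 = 2
  a_7 = -1·2 + 0·-1 + 0·5 + -1·-3 = 1
  a_8 = -1·1 + 0·2 + 0·-1 + -1·5 = -6
  a_9 = -1·-6 + 0·1 + 0·2 + -1·-1 = 7
  a_10 = -1·7 + 0·-6 + 0·1 + -1·2 = -9
  a_11 = -1·-9 + 0·7 + 0·-6 + -1·1 = 8
  a_12 = -1·8 + 0·-9 + 0·7 + -1·-6 = -2

-1,0,0,-1 ; -2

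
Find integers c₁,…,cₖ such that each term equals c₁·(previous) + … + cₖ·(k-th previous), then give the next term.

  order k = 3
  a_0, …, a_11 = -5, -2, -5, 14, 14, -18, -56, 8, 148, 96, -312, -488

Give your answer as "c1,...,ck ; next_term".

  a_3 = 0·-5 + -2·-2 + -2·-5 = 14
  a_4 = 0·14 + -2·-5 + -2·-2 = 14
  a_5 = 0·14 + -2·14 + -2·-5 = -18
  a_6 = 0·-18 + -2·14 + -2·14 = -56
  a_7 = 0·-56 + -2·-18 + -2·14 = 8
  a_8 = 0·8 + -2·-56 + -2·-18 = 148
  a_9 = 0·148 + -2·8 + -2·-56 = 96
  a_10 = 0·96 + -2·148 + -2·8 = -312
  a_11 = 0·-312 + -2·96 + -2·148 = -488
  a_12 = 0·-488 + -2·-312 + -2·96 = 432

0,-2,-2 ; 432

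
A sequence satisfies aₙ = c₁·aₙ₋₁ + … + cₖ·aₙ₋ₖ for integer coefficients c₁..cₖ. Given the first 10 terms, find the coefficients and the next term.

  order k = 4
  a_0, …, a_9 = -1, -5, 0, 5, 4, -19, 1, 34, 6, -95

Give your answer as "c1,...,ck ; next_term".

-1,-2,-2,1 ; 16

  a_4 = -1·5 + -2·0 + -2·-5 + 1·-1 = 4
  a_5 = -1·4 + -2·5 + -2·0 + 1·-5 = -19
  a_6 = -1·-19 + -2·4 + -2·5 + 1·0 = 1
  a_7 = -1·1 + -2·-19 + -2·4 + 1·5 = 34
  a_8 = -1·34 + -2·1 + -2·-19 + 1·4 = 6
  a_9 = -1·6 + -2·34 + -2·1 + 1·-19 = -95
  a_10 = -1·-95 + -2·6 + -2·34 + 1·1 = 16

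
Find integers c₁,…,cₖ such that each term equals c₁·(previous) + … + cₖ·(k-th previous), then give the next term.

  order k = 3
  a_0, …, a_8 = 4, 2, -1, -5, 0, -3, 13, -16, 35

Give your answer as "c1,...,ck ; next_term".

  a_3 = -1·-1 + 1·2 + -2·4 = -5
  a_4 = -1·-5 + 1·-1 + -2·2 = 0
  a_5 = -1·0 + 1·-5 + -2·-1 = -3
  a_6 = -1·-3 + 1·0 + -2·-5 = 13
  a_7 = -1·13 + 1·-3 + -2·0 = -16
  a_8 = -1·-16 + 1·13 + -2·-3 = 35
  a_9 = -1·35 + 1·-16 + -2·13 = -77

-1,1,-2 ; -77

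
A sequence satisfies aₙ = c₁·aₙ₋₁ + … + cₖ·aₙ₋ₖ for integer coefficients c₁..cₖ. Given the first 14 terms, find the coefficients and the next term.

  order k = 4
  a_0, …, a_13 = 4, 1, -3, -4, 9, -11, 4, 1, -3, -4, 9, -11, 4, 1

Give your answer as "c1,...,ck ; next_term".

  a_4 = -1·-4 + 0·-3 + 1·1 + 1·4 = 9
  a_5 = -1·9 + 0·-4 + 1·-3 + 1·1 = -11
  a_6 = -1·-11 + 0·9 + 1·-4 + 1·-3 = 4
  a_7 = -1·4 + 0·-11 + 1·9 + 1·-4 = 1
  a_8 = -1·1 + 0·4 + 1·-11 + 1·9 = -3
  a_9 = -1·-3 + 0·1 + 1·4 + 1·-11 = -4
  a_10 = -1·-4 + 0·-3 + 1·1 + 1·4 = 9
  a_11 = -1·9 + 0·-4 + 1·-3 + 1·1 = -11
  a_12 = -1·-11 + 0·9 + 1·-4 + 1·-3 = 4
  a_13 = -1·4 + 0·-11 + 1·9 + 1·-4 = 1
  a_14 = -1·1 + 0·4 + 1·-11 + 1·9 = -3

-1,0,1,1 ; -3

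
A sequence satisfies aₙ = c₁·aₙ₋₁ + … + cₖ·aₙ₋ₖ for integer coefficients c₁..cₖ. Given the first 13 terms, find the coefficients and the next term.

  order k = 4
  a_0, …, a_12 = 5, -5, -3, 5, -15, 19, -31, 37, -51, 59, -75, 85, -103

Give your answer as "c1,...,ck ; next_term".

  a_4 = -2·5 + 0·-3 + 2·-5 + 1·5 = -15
  a_5 = -2·-15 + 0·5 + 2·-3 + 1·-5 = 19
  a_6 = -2·19 + 0·-15 + 2·5 + 1·-3 = -31
  a_7 = -2·-31 + 0·19 + 2·-15 + 1·5 = 37
  a_8 = -2·37 + 0·-31 + 2·19 + 1·-15 = -51
  a_9 = -2·-51 + 0·37 + 2·-31 + 1·19 = 59
  a_10 = -2·59 + 0·-51 + 2·37 + 1·-31 = -75
  a_11 = -2·-75 + 0·59 + 2·-51 + 1·37 = 85
  a_12 = -2·85 + 0·-75 + 2·59 + 1·-51 = -103
  a_13 = -2·-103 + 0·85 + 2·-75 + 1·59 = 115

-2,0,2,1 ; 115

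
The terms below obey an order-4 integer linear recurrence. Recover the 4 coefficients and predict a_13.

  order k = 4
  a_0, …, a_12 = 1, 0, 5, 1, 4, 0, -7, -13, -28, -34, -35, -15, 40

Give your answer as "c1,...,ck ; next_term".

1,1,-1,-2 ; 128

  a_4 = 1·1 + 1·5 + -1·0 + -2·1 = 4
  a_5 = 1·4 + 1·1 + -1·5 + -2·0 = 0
  a_6 = 1·0 + 1·4 + -1·1 + -2·5 = -7
  a_7 = 1·-7 + 1·0 + -1·4 + -2·1 = -13
  a_8 = 1·-13 + 1·-7 + -1·0 + -2·4 = -28
  a_9 = 1·-28 + 1·-13 + -1·-7 + -2·0 = -34
  a_10 = 1·-34 + 1·-28 + -1·-13 + -2·-7 = -35
  a_11 = 1·-35 + 1·-34 + -1·-28 + -2·-13 = -15
  a_12 = 1·-15 + 1·-35 + -1·-34 + -2·-28 = 40
  a_13 = 1·40 + 1·-15 + -1·-35 + -2·-34 = 128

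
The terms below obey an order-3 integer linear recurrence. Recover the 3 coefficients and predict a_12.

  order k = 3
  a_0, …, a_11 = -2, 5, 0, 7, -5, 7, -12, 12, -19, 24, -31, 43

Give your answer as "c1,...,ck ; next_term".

  a_3 = 0·0 + 1·5 + -1·-2 = 7
  a_4 = 0·7 + 1·0 + -1·5 = -5
  a_5 = 0·-5 + 1·7 + -1·0 = 7
  a_6 = 0·7 + 1·-5 + -1·7 = -12
  a_7 = 0·-12 + 1·7 + -1·-5 = 12
  a_8 = 0·12 + 1·-12 + -1·7 = -19
  a_9 = 0·-19 + 1·12 + -1·-12 = 24
  a_10 = 0·24 + 1·-19 + -1·12 = -31
  a_11 = 0·-31 + 1·24 + -1·-19 = 43
  a_12 = 0·43 + 1·-31 + -1·24 = -55

0,1,-1 ; -55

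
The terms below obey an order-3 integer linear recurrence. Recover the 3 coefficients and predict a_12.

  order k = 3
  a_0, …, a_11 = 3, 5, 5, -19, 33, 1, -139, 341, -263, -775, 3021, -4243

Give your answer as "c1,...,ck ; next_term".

  a_3 = -2·5 + -3·5 + 2·3 = -19
  a_4 = -2·-19 + -3·5 + 2·5 = 33
  a_5 = -2·33 + -3·-19 + 2·5 = 1
  a_6 = -2·1 + -3·33 + 2·-19 = -139
  a_7 = -2·-139 + -3·1 + 2·33 = 341
  a_8 = -2·341 + -3·-139 + 2·1 = -263
  a_9 = -2·-263 + -3·341 + 2·-139 = -775
  a_10 = -2·-775 + -3·-263 + 2·341 = 3021
  a_11 = -2·3021 + -3·-775 + 2·-263 = -4243
  a_12 = -2·-4243 + -3·3021 + 2·-775 = -2127

-2,-3,2 ; -2127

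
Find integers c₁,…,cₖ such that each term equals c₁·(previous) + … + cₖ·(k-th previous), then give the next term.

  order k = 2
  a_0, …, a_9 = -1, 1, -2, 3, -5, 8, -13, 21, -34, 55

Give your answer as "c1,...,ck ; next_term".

  a_2 = -1·1 + 1·-1 = -2
  a_3 = -1·-2 + 1·1 = 3
  a_4 = -1·3 + 1·-2 = -5
  a_5 = -1·-5 + 1·3 = 8
  a_6 = -1·8 + 1·-5 = -13
  a_7 = -1·-13 + 1·8 = 21
  a_8 = -1·21 + 1·-13 = -34
  a_9 = -1·-34 + 1·21 = 55
  a_10 = -1·55 + 1·-34 = -89

-1,1 ; -89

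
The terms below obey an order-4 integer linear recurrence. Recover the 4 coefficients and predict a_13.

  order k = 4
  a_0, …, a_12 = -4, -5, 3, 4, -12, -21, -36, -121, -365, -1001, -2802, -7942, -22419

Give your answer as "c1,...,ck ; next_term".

2,1,3,2 ; -63188

  a_4 = 2·4 + 1·3 + 3·-5 + 2·-4 = -12
  a_5 = 2·-12 + 1·4 + 3·3 + 2·-5 = -21
  a_6 = 2·-21 + 1·-12 + 3·4 + 2·3 = -36
  a_7 = 2·-36 + 1·-21 + 3·-12 + 2·4 = -121
  a_8 = 2·-121 + 1·-36 + 3·-21 + 2·-12 = -365
  a_9 = 2·-365 + 1·-121 + 3·-36 + 2·-21 = -1001
  a_10 = 2·-1001 + 1·-365 + 3·-121 + 2·-36 = -2802
  a_11 = 2·-2802 + 1·-1001 + 3·-365 + 2·-121 = -7942
  a_12 = 2·-7942 + 1·-2802 + 3·-1001 + 2·-365 = -22419
  a_13 = 2·-22419 + 1·-7942 + 3·-2802 + 2·-1001 = -63188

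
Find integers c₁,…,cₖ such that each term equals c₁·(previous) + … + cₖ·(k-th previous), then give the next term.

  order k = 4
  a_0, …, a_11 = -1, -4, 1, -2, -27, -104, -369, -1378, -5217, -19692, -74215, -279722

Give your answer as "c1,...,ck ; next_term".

4,-2,4,1 ; -1054443

  a_4 = 4·-2 + -2·1 + 4·-4 + 1·-1 = -27
  a_5 = 4·-27 + -2·-2 + 4·1 + 1·-4 = -104
  a_6 = 4·-104 + -2·-27 + 4·-2 + 1·1 = -369
  a_7 = 4·-369 + -2·-104 + 4·-27 + 1·-2 = -1378
  a_8 = 4·-1378 + -2·-369 + 4·-104 + 1·-27 = -5217
  a_9 = 4·-5217 + -2·-1378 + 4·-369 + 1·-104 = -19692
  a_10 = 4·-19692 + -2·-5217 + 4·-1378 + 1·-369 = -74215
  a_11 = 4·-74215 + -2·-19692 + 4·-5217 + 1·-1378 = -279722
  a_12 = 4·-279722 + -2·-74215 + 4·-19692 + 1·-5217 = -1054443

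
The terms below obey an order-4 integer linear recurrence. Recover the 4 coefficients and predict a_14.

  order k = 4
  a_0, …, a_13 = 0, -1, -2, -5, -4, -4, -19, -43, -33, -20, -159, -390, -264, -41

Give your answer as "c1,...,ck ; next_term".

  a_4 = 1·-5 + -2·-2 + 3·-1 + 4·0 = -4
  a_5 = 1·-4 + -2·-5 + 3·-2 + 4·-1 = -4
  a_6 = 1·-4 + -2·-4 + 3·-5 + 4·-2 = -19
  a_7 = 1·-19 + -2·-4 + 3·-4 + 4·-5 = -43
  a_8 = 1·-43 + -2·-19 + 3·-4 + 4·-4 = -33
  a_9 = 1·-33 + -2·-43 + 3·-19 + 4·-4 = -20
  a_10 = 1·-20 + -2·-33 + 3·-43 + 4·-19 = -159
  a_11 = 1·-159 + -2·-20 + 3·-33 + 4·-43 = -390
  a_12 = 1·-390 + -2·-159 + 3·-20 + 4·-33 = -264
  a_13 = 1·-264 + -2·-390 + 3·-159 + 4·-20 = -41
  a_14 = 1·-41 + -2·-264 + 3·-390 + 4·-159 = -1319

1,-2,3,4 ; -1319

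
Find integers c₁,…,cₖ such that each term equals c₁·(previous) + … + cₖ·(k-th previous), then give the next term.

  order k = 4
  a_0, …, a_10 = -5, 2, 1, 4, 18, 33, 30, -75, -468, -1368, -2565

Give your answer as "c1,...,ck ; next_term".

  a_4 = 3·4 + -3·1 + -3·2 + -3·-5 = 18
  a_5 = 3·18 + -3·4 + -3·1 + -3·2 = 33
  a_6 = 3·33 + -3·18 + -3·4 + -3·1 = 30
  a_7 = 3·30 + -3·33 + -3·18 + -3·4 = -75
  a_8 = 3·-75 + -3·30 + -3·33 + -3·18 = -468
  a_9 = 3·-468 + -3·-75 + -3·30 + -3·33 = -1368
  a_10 = 3·-1368 + -3·-468 + -3·-75 + -3·30 = -2565
  a_11 = 3·-2565 + -3·-1368 + -3·-468 + -3·-75 = -1962

3,-3,-3,-3 ; -1962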